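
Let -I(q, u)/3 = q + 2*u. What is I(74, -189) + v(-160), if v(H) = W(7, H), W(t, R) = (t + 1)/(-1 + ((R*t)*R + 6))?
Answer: 163434968/179205 ≈ 912.00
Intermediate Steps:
W(t, R) = (1 + t)/(5 + t*R**2) (W(t, R) = (1 + t)/(-1 + (t*R**2 + 6)) = (1 + t)/(-1 + (6 + t*R**2)) = (1 + t)/(5 + t*R**2))
I(q, u) = -6*u - 3*q (I(q, u) = -3*(q + 2*u) = -6*u - 3*q)
v(H) = 8/(5 + 7*H**2) (v(H) = (1 + 7)/(5 + 7*H**2) = 8/(5 + 7*H**2))
I(74, -189) + v(-160) = (-6*(-189) - 3*74) + 8/(5 + 7*(-160)**2) = (1134 - 222) + 8/(5 + 7*25600) = 912 + 8/(5 + 179200) = 912 + 8/179205 = 163434968/179205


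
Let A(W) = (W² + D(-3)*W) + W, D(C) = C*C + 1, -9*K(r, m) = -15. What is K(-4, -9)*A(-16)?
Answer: 400/3 ≈ 133.33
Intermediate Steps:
K(r, m) = 5/3 (K(r, m) = -⅑*(-15) = 5/3)
D(C) = 1 + C² (D(C) = C² + 1 = 1 + C²)
A(W) = W² + 11*W (A(W) = (W² + (1 + (-3)²)*W) + W = (W² + (1 + 9)*W) + W = (W² + 10*W) + W = W² + 11*W)
K(-4, -9)*A(-16) = 5*(-16*(11 - 16))/3 = 5*(-16*(-5))/3 = (5/3)*80 = 400/3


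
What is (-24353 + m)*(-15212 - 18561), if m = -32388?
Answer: 1916313793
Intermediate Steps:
(-24353 + m)*(-15212 - 18561) = (-24353 - 32388)*(-15212 - 18561) = -56741*(-33773) = 1916313793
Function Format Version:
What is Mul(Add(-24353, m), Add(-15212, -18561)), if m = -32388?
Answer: 1916313793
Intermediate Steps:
Mul(Add(-24353, m), Add(-15212, -18561)) = Mul(Add(-24353, -32388), Add(-15212, -18561)) = Mul(-56741, -33773) = 1916313793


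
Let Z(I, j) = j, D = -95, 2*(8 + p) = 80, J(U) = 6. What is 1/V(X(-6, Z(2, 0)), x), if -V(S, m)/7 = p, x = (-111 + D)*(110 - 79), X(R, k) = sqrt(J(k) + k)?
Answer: -1/224 ≈ -0.0044643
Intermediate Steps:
p = 32 (p = -8 + (1/2)*80 = -8 + 40 = 32)
X(R, k) = sqrt(6 + k)
x = -6386 (x = (-111 - 95)*(110 - 79) = -206*31 = -6386)
V(S, m) = -224 (V(S, m) = -7*32 = -224)
1/V(X(-6, Z(2, 0)), x) = 1/(-224) = -1/224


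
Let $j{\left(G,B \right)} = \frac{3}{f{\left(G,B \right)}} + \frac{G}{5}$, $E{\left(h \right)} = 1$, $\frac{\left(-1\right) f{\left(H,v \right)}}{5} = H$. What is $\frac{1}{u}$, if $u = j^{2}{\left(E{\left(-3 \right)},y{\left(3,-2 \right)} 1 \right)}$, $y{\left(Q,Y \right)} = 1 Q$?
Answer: $\frac{25}{4} \approx 6.25$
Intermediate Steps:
$f{\left(H,v \right)} = - 5 H$
$y{\left(Q,Y \right)} = Q$
$j{\left(G,B \right)} = - \frac{3}{5 G} + \frac{G}{5}$ ($j{\left(G,B \right)} = \frac{3}{\left(-5\right) G} + \frac{G}{5} = 3 \left(- \frac{1}{5 G}\right) + G \frac{1}{5} = - \frac{3}{5 G} + \frac{G}{5}$)
$u = \frac{4}{25}$ ($u = \left(\frac{-3 + 1^{2}}{5 \cdot 1}\right)^{2} = \left(\frac{1}{5} \cdot 1 \left(-3 + 1\right)\right)^{2} = \left(\frac{1}{5} \cdot 1 \left(-2\right)\right)^{2} = \left(- \frac{2}{5}\right)^{2} = \frac{4}{25} \approx 0.16$)
$\frac{1}{u} = \frac{1}{\frac{4}{25}} = \frac{25}{4}$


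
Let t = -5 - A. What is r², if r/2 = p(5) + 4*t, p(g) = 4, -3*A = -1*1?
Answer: 10816/9 ≈ 1201.8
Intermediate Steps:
A = ⅓ (A = -(-1)/3 = -⅓*(-1) = ⅓ ≈ 0.33333)
t = -16/3 (t = -5 - 1*⅓ = -5 - ⅓ = -16/3 ≈ -5.3333)
r = -104/3 (r = 2*(4 + 4*(-16/3)) = 2*(4 - 64/3) = 2*(-52/3) = -104/3 ≈ -34.667)
r² = (-104/3)² = 10816/9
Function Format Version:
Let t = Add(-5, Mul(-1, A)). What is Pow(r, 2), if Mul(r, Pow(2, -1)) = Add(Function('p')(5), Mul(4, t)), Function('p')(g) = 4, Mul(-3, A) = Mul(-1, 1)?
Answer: Rational(10816, 9) ≈ 1201.8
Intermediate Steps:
A = Rational(1, 3) (A = Mul(Rational(-1, 3), Mul(-1, 1)) = Mul(Rational(-1, 3), -1) = Rational(1, 3) ≈ 0.33333)
t = Rational(-16, 3) (t = Add(-5, Mul(-1, Rational(1, 3))) = Add(-5, Rational(-1, 3)) = Rational(-16, 3) ≈ -5.3333)
r = Rational(-104, 3) (r = Mul(2, Add(4, Mul(4, Rational(-16, 3)))) = Mul(2, Add(4, Rational(-64, 3))) = Mul(2, Rational(-52, 3)) = Rational(-104, 3) ≈ -34.667)
Pow(r, 2) = Pow(Rational(-104, 3), 2) = Rational(10816, 9)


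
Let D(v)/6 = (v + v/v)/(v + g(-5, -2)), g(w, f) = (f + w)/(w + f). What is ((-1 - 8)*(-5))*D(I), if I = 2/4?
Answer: 270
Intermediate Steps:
g(w, f) = 1 (g(w, f) = (f + w)/(f + w) = 1)
I = ½ (I = 2*(¼) = ½ ≈ 0.50000)
D(v) = 6 (D(v) = 6*((v + v/v)/(v + 1)) = 6*((v + 1)/(1 + v)) = 6*((1 + v)/(1 + v)) = 6*1 = 6)
((-1 - 8)*(-5))*D(I) = ((-1 - 8)*(-5))*6 = -9*(-5)*6 = 45*6 = 270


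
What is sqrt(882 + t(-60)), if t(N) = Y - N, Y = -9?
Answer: sqrt(933) ≈ 30.545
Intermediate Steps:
t(N) = -9 - N
sqrt(882 + t(-60)) = sqrt(882 + (-9 - 1*(-60))) = sqrt(882 + (-9 + 60)) = sqrt(882 + 51) = sqrt(933)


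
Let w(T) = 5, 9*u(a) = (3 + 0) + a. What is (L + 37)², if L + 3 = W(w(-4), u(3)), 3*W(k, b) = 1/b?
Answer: 4761/4 ≈ 1190.3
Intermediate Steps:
u(a) = ⅓ + a/9 (u(a) = ((3 + 0) + a)/9 = (3 + a)/9 = ⅓ + a/9)
W(k, b) = 1/(3*b)
L = -5/2 (L = -3 + 1/(3*(⅓ + (⅑)*3)) = -3 + 1/(3*(⅓ + ⅓)) = -3 + 1/(3*(⅔)) = -3 + (⅓)*(3/2) = -3 + ½ = -5/2 ≈ -2.5000)
(L + 37)² = (-5/2 + 37)² = (69/2)² = 4761/4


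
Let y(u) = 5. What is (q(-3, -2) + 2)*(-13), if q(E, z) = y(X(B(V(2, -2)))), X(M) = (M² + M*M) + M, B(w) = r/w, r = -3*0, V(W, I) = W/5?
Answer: -91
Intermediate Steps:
V(W, I) = W/5 (V(W, I) = W*(⅕) = W/5)
r = 0
B(w) = 0 (B(w) = 0/w = 0)
X(M) = M + 2*M² (X(M) = (M² + M²) + M = 2*M² + M = M + 2*M²)
q(E, z) = 5
(q(-3, -2) + 2)*(-13) = (5 + 2)*(-13) = 7*(-13) = -91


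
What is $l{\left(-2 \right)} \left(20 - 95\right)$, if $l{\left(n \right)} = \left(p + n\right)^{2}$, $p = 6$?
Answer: $-1200$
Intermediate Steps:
$l{\left(n \right)} = \left(6 + n\right)^{2}$
$l{\left(-2 \right)} \left(20 - 95\right) = \left(6 - 2\right)^{2} \left(20 - 95\right) = 4^{2} \left(-75\right) = 16 \left(-75\right) = -1200$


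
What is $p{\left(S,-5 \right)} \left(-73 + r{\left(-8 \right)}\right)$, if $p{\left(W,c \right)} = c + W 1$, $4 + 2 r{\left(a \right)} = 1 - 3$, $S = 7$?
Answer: $-152$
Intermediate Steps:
$r{\left(a \right)} = -3$ ($r{\left(a \right)} = -2 + \frac{1 - 3}{2} = -2 + \frac{1}{2} \left(-2\right) = -2 - 1 = -3$)
$p{\left(W,c \right)} = W + c$ ($p{\left(W,c \right)} = c + W = W + c$)
$p{\left(S,-5 \right)} \left(-73 + r{\left(-8 \right)}\right) = \left(7 - 5\right) \left(-73 - 3\right) = 2 \left(-76\right) = -152$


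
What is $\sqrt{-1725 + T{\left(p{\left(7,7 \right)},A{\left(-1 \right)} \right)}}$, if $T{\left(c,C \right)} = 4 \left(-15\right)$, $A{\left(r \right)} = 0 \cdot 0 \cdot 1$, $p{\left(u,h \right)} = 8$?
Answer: $i \sqrt{1785} \approx 42.249 i$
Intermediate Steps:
$A{\left(r \right)} = 0$ ($A{\left(r \right)} = 0 \cdot 1 = 0$)
$T{\left(c,C \right)} = -60$
$\sqrt{-1725 + T{\left(p{\left(7,7 \right)},A{\left(-1 \right)} \right)}} = \sqrt{-1725 - 60} = \sqrt{-1785} = i \sqrt{1785}$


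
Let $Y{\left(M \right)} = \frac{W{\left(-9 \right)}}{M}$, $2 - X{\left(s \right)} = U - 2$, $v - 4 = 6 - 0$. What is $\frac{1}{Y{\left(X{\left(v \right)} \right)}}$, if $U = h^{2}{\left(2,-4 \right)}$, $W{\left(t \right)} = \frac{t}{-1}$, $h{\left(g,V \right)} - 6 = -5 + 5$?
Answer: $- \frac{32}{9} \approx -3.5556$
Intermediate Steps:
$h{\left(g,V \right)} = 6$ ($h{\left(g,V \right)} = 6 + \left(-5 + 5\right) = 6 + 0 = 6$)
$W{\left(t \right)} = - t$ ($W{\left(t \right)} = t \left(-1\right) = - t$)
$U = 36$ ($U = 6^{2} = 36$)
$v = 10$ ($v = 4 + \left(6 - 0\right) = 4 + \left(6 + 0\right) = 4 + 6 = 10$)
$X{\left(s \right)} = -32$ ($X{\left(s \right)} = 2 - \left(36 - 2\right) = 2 - 34 = -32$)
$Y{\left(M \right)} = \frac{9}{M}$ ($Y{\left(M \right)} = \frac{\left(-1\right) \left(-9\right)}{M} = \frac{9}{M}$)
$\frac{1}{Y{\left(X{\left(v \right)} \right)}} = \frac{1}{9 \frac{1}{-32}} = \frac{1}{9 \left(- \frac{1}{32}\right)} = \frac{1}{- \frac{9}{32}} = - \frac{32}{9}$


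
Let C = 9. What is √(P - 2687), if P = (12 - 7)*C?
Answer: I*√2642 ≈ 51.4*I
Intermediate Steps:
P = 45 (P = (12 - 7)*9 = 5*9 = 45)
√(P - 2687) = √(45 - 2687) = √(-2642) = I*√2642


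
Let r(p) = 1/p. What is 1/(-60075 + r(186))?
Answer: -186/11173949 ≈ -1.6646e-5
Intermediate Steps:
1/(-60075 + r(186)) = 1/(-60075 + 1/186) = 1/(-11173949/186) = -186/11173949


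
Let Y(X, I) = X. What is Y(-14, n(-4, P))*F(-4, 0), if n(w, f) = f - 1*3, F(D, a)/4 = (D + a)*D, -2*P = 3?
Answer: -896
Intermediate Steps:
P = -3/2 (P = -½*3 = -3/2 ≈ -1.5000)
F(D, a) = 4*D*(D + a) (F(D, a) = 4*((D + a)*D) = 4*(D*(D + a)) = 4*D*(D + a))
n(w, f) = -3 + f (n(w, f) = f - 3 = -3 + f)
Y(-14, n(-4, P))*F(-4, 0) = -56*(-4)*(-4 + 0) = -56*(-4)*(-4) = -14*64 = -896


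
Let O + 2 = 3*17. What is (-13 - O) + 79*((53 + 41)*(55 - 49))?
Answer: 44494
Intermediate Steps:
O = 49 (O = -2 + 3*17 = -2 + 51 = 49)
(-13 - O) + 79*((53 + 41)*(55 - 49)) = (-13 - 1*49) + 79*((53 + 41)*(55 - 49)) = (-13 - 49) + 79*(94*6) = -62 + 79*564 = -62 + 44556 = 44494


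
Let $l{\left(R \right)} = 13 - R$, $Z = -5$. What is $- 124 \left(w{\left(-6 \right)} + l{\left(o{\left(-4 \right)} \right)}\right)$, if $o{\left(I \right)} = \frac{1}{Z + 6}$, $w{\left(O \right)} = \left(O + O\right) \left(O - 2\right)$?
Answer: $-13392$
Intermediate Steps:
$w{\left(O \right)} = 2 O \left(-2 + O\right)$
$o{\left(I \right)} = 1$ ($o{\left(I \right)} = \frac{1}{-5 + 6} = 1^{-1} = 1$)
$- 124 \left(w{\left(-6 \right)} + l{\left(o{\left(-4 \right)} \right)}\right) = - 124 \left(2 \left(-6\right) \left(-2 - 6\right) + \left(13 - 1\right)\right) = - 124 \left(2 \left(-6\right) \left(-8\right) + \left(13 - 1\right)\right) = - 124 \left(96 + 12\right) = \left(-124\right) 108 = -13392$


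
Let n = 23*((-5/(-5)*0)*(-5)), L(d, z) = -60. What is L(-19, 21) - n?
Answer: -60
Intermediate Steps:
n = 0 (n = 23*((-5*(-⅕)*0)*(-5)) = 23*((1*0)*(-5)) = 23*(0*(-5)) = 23*0 = 0)
L(-19, 21) - n = -60 - 1*0 = -60 + 0 = -60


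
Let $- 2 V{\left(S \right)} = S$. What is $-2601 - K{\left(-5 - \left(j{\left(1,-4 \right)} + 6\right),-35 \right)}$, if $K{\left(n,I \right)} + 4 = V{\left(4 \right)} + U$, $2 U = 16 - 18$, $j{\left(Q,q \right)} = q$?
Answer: $-2594$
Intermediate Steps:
$V{\left(S \right)} = - \frac{S}{2}$
$U = -1$ ($U = \frac{16 - 18}{2} = \frac{1}{2} \left(-2\right) = -1$)
$K{\left(n,I \right)} = -7$ ($K{\left(n,I \right)} = -4 - 3 = -7$)
$-2601 - K{\left(-5 - \left(j{\left(1,-4 \right)} + 6\right),-35 \right)} = -2601 - -7 = -2601 + 7 = -2594$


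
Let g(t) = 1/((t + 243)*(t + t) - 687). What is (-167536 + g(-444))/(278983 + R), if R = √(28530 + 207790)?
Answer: -8310364668303305/13838479054166169 + 119152273340*√14770/13838479054166169 ≈ -0.59948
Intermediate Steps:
R = 4*√14770 (R = √236320 = 4*√14770 ≈ 486.13)
g(t) = 1/(-687 + 2*t*(243 + t)) (g(t) = 1/((243 + t)*(2*t) - 687) = 1/(2*t*(243 + t) - 687) = 1/(-687 + 2*t*(243 + t)))
(-167536 + g(-444))/(278983 + R) = (-167536 + 1/(-687 + 2*(-444)² + 486*(-444)))/(278983 + 4*√14770) = (-167536 + 1/(-687 + 2*197136 - 215784))/(278983 + 4*√14770) = (-167536 + 1/(-687 + 394272 - 215784))/(278983 + 4*√14770) = (-167536 + 1/177801)/(278983 + 4*√14770) = -29788068335/(177801*(278983 + 4*√14770))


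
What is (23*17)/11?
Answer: 391/11 ≈ 35.545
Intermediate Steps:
(23*17)/11 = 391*(1/11) = 391/11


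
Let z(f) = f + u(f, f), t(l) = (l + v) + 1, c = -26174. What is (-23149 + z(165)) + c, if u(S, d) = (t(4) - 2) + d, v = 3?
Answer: -48987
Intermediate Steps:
t(l) = 4 + l (t(l) = (l + 3) + 1 = (3 + l) + 1 = 4 + l)
u(S, d) = 6 + d (u(S, d) = ((4 + 4) - 2) + d = (8 - 2) + d = 6 + d)
z(f) = 6 + 2*f (z(f) = f + (6 + f) = 6 + 2*f)
(-23149 + z(165)) + c = (-23149 + (6 + 2*165)) - 26174 = (-23149 + (6 + 330)) - 26174 = (-23149 + 336) - 26174 = -22813 - 26174 = -48987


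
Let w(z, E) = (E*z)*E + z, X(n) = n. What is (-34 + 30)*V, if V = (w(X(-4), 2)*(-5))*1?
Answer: -400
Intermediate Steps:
w(z, E) = z + z*E² (w(z, E) = z*E² + z = z + z*E²)
V = 100 (V = (-4*(1 + 2²)*(-5))*1 = (-4*(1 + 4)*(-5))*1 = (-4*5*(-5))*1 = -20*(-5)*1 = 100*1 = 100)
(-34 + 30)*V = (-34 + 30)*100 = -4*100 = -400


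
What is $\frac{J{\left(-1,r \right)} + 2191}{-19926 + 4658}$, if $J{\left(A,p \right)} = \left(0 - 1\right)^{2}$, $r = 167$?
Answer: $- \frac{548}{3817} \approx -0.14357$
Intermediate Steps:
$J{\left(A,p \right)} = 1$ ($J{\left(A,p \right)} = \left(-1\right)^{2} = 1$)
$\frac{J{\left(-1,r \right)} + 2191}{-19926 + 4658} = \frac{1 + 2191}{-19926 + 4658} = \frac{2192}{-15268} = 2192 \left(- \frac{1}{15268}\right) = - \frac{548}{3817}$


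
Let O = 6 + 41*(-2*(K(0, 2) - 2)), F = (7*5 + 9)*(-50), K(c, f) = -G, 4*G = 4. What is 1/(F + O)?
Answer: -1/1948 ≈ -0.00051335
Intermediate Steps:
G = 1 (G = (¼)*4 = 1)
K(c, f) = -1 (K(c, f) = -1*1 = -1)
F = -2200 (F = (35 + 9)*(-50) = 44*(-50) = -2200)
O = 252 (O = 6 + 41*(-2*(-1 - 2)) = 6 + 41*(-2*(-3)) = 6 + 41*6 = 6 + 246 = 252)
1/(F + O) = 1/(-2200 + 252) = 1/(-1948) = -1/1948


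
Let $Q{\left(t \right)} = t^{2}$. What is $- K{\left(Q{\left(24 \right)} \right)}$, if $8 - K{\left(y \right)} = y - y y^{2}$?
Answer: $-191102408$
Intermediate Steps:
$K{\left(y \right)} = 8 + y^{3} - y$ ($K{\left(y \right)} = 8 - \left(y - y y^{2}\right) = 8 - \left(y - y^{3}\right) = 8 + \left(y^{3} - y\right) = 8 + y^{3} - y$)
$- K{\left(Q{\left(24 \right)} \right)} = - (8 + \left(24^{2}\right)^{3} - 24^{2}) = - (8 + 576^{3} - 576) = - (8 + 191102976 - 576) = \left(-1\right) 191102408 = -191102408$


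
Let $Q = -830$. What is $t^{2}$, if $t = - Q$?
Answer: $688900$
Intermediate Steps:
$t = 830$ ($t = \left(-1\right) \left(-830\right) = 830$)
$t^{2} = 830^{2} = 688900$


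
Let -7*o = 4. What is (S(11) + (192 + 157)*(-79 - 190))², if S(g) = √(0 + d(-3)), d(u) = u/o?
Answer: (187762 - √21)²/4 ≈ 8.8132e+9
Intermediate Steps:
o = -4/7 (o = -⅐*4 = -4/7 ≈ -0.57143)
d(u) = -7*u/4 (d(u) = u/(-4/7) = u*(-7/4) = -7*u/4)
S(g) = √21/2 (S(g) = √(0 - 7/4*(-3)) = √(0 + 21/4) = √(21/4) = √21/2)
(S(11) + (192 + 157)*(-79 - 190))² = (√21/2 + (192 + 157)*(-79 - 190))² = (√21/2 + 349*(-269))² = (√21/2 - 93881)² = (-93881 + √21/2)²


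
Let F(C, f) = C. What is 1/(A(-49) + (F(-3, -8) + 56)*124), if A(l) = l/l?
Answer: 1/6573 ≈ 0.00015214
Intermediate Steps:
A(l) = 1
1/(A(-49) + (F(-3, -8) + 56)*124) = 1/(1 + (-3 + 56)*124) = 1/(1 + 53*124) = 1/(1 + 6572) = 1/6573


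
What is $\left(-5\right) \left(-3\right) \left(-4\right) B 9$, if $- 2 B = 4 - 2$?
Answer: $540$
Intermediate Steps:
$B = -1$ ($B = - \frac{4 - 2}{2} = \left(- \frac{1}{2}\right) 2 = -1$)
$\left(-5\right) \left(-3\right) \left(-4\right) B 9 = \left(-5\right) \left(-3\right) \left(-4\right) \left(-1\right) 9 = 15 \left(-4\right) \left(-1\right) 9 = \left(-60\right) \left(-1\right) 9 = 60 \cdot 9 = 540$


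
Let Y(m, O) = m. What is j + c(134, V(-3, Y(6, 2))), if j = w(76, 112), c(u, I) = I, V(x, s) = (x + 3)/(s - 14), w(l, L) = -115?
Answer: -115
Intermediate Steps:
V(x, s) = (3 + x)/(-14 + s)
j = -115
j + c(134, V(-3, Y(6, 2))) = -115 + (3 - 3)/(-14 + 6) = -115 + 0/(-8) = -115 - ⅛*0 = -115 + 0 = -115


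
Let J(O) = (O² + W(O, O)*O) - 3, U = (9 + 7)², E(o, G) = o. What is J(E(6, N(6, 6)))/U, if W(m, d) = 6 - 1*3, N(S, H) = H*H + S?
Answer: 51/256 ≈ 0.19922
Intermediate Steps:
N(S, H) = S + H² (N(S, H) = H² + S = S + H²)
W(m, d) = 3 (W(m, d) = 6 - 3 = 3)
U = 256 (U = 16² = 256)
J(O) = -3 + O² + 3*O (J(O) = (O² + 3*O) - 3 = -3 + O² + 3*O)
J(E(6, N(6, 6)))/U = (-3 + 6² + 3*6)/256 = (-3 + 36 + 18)*(1/256) = 51*(1/256) = 51/256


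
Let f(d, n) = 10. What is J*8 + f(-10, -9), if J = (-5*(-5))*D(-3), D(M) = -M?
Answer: 610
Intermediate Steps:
J = 75 (J = (-5*(-5))*(-1*(-3)) = 25*3 = 75)
J*8 + f(-10, -9) = 75*8 + 10 = 600 + 10 = 610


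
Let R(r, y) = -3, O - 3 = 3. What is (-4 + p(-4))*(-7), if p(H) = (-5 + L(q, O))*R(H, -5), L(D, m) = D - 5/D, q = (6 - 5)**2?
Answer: -161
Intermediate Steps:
O = 6 (O = 3 + 3 = 6)
q = 1 (q = 1**2 = 1)
p(H) = 27 (p(H) = (-5 + (1 - 5/1))*(-3) = (-5 + (1 - 5*1))*(-3) = (-5 + (1 - 5))*(-3) = (-5 - 4)*(-3) = -9*(-3) = 27)
(-4 + p(-4))*(-7) = (-4 + 27)*(-7) = 23*(-7) = -161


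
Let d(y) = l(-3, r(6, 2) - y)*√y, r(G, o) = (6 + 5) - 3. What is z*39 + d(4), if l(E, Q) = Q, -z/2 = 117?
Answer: -9118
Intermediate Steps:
z = -234 (z = -2*117 = -234)
r(G, o) = 8 (r(G, o) = 11 - 3 = 8)
d(y) = √y*(8 - y) (d(y) = (8 - y)*√y = √y*(8 - y))
z*39 + d(4) = -234*39 + √4*(8 - 1*4) = -9126 + 2*(8 - 4) = -9126 + 2*4 = -9126 + 8 = -9118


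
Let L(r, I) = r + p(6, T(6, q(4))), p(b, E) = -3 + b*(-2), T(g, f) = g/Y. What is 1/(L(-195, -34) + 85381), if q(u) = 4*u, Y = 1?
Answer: 1/85171 ≈ 1.1741e-5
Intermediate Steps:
T(g, f) = g (T(g, f) = g/1 = g*1 = g)
p(b, E) = -3 - 2*b
L(r, I) = -15 + r (L(r, I) = r + (-3 - 2*6) = r + (-3 - 12) = r - 15 = -15 + r)
1/(L(-195, -34) + 85381) = 1/((-15 - 195) + 85381) = 1/(-210 + 85381) = 1/85171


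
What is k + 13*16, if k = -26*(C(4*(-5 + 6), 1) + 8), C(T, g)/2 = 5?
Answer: -260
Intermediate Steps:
C(T, g) = 10 (C(T, g) = 2*5 = 10)
k = -468 (k = -26*(10 + 8) = -26*18 = -468)
k + 13*16 = -468 + 13*16 = -468 + 208 = -260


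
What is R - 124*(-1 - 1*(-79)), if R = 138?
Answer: -9534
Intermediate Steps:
R - 124*(-1 - 1*(-79)) = 138 - 124*(-1 - 1*(-79)) = 138 - 124*(-1 + 79) = 138 - 124*78 = 138 - 9672 = -9534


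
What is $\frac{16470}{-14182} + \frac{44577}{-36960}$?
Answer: $- \frac{29545767}{12480160} \approx -2.3674$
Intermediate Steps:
$\frac{16470}{-14182} + \frac{44577}{-36960} = 16470 \left(- \frac{1}{14182}\right) + 44577 \left(- \frac{1}{36960}\right) = - \frac{8235}{7091} - \frac{14859}{12320} = - \frac{29545767}{12480160}$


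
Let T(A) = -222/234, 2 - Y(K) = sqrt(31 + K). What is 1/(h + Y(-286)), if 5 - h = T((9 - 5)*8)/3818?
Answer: 155208148602/6740306036221 + 22171805604*I*sqrt(255)/6740306036221 ≈ 0.023027 + 0.052528*I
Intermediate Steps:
Y(K) = 2 - sqrt(31 + K)
T(A) = -37/39 (T(A) = -222*1/234 = -37/39)
h = 744547/148902 (h = 5 - (-37)/(39*3818) = 5 - 1*(-37/148902) = 5 + 37/148902 = 744547/148902 ≈ 5.0003)
1/(h + Y(-286)) = 1/(744547/148902 + (2 - sqrt(31 - 286))) = 1/(744547/148902 + (2 - sqrt(-255))) = 1/(744547/148902 + (2 - I*sqrt(255))) = 1/(1042351/148902 - I*sqrt(255))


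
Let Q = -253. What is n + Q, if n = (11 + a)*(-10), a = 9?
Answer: -453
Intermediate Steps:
n = -200 (n = (11 + 9)*(-10) = 20*(-10) = -200)
n + Q = -200 - 253 = -453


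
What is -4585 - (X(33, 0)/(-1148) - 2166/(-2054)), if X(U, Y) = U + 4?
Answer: -5406901945/1178996 ≈ -4586.0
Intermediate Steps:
X(U, Y) = 4 + U
-4585 - (X(33, 0)/(-1148) - 2166/(-2054)) = -4585 - ((4 + 33)/(-1148) - 2166/(-2054)) = -4585 - (37*(-1/1148) - 2166*(-1/2054)) = -4585 - (-37/1148 + 1083/1027) = -4585 - 1*1205285/1178996 = -4585 - 1205285/1178996 = -5406901945/1178996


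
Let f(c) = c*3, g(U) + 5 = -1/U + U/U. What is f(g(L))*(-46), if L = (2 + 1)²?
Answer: 1702/3 ≈ 567.33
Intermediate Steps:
L = 9 (L = 3² = 9)
g(U) = -4 - 1/U (g(U) = -5 + (-1/U + U/U) = -5 + (-1/U + 1) = -5 + (1 - 1/U) = -4 - 1/U)
f(c) = 3*c
f(g(L))*(-46) = (3*(-4 - 1/9))*(-46) = (3*(-4 - 1*⅑))*(-46) = (3*(-4 - ⅑))*(-46) = (3*(-37/9))*(-46) = -37/3*(-46) = 1702/3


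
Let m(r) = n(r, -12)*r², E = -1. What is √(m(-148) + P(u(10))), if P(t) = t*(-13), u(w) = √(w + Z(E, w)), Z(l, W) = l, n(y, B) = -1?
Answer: I*√21943 ≈ 148.13*I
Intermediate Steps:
u(w) = √(-1 + w) (u(w) = √(w - 1) = √(-1 + w))
m(r) = -r²
P(t) = -13*t
√(m(-148) + P(u(10))) = √(-1*(-148)² - 13*√(-1 + 10)) = √(-1*21904 - 13*√9) = √(-21904 - 13*3) = √(-21904 - 39) = √(-21943) = I*√21943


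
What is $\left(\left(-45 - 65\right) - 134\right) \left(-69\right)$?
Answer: $16836$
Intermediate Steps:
$\left(\left(-45 - 65\right) - 134\right) \left(-69\right) = \left(-110 - 134\right) \left(-69\right) = \left(-244\right) \left(-69\right) = 16836$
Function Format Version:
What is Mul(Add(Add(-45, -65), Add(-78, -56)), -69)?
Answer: 16836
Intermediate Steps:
Mul(Add(Add(-45, -65), Add(-78, -56)), -69) = Mul(Add(-110, -134), -69) = Mul(-244, -69) = 16836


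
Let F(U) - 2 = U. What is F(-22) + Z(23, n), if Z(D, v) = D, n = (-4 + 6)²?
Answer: 3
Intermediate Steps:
n = 4 (n = 2² = 4)
F(U) = 2 + U
F(-22) + Z(23, n) = (2 - 22) + 23 = -20 + 23 = 3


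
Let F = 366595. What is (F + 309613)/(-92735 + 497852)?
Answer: 676208/405117 ≈ 1.6692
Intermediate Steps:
(F + 309613)/(-92735 + 497852) = (366595 + 309613)/(-92735 + 497852) = 676208/405117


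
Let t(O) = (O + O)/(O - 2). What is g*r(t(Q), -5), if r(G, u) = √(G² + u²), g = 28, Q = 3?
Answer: 28*√61 ≈ 218.69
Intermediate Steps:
t(O) = 2*O/(-2 + O) (t(O) = (2*O)/(-2 + O) = 2*O/(-2 + O))
g*r(t(Q), -5) = 28*√((2*3/(-2 + 3))² + (-5)²) = 28*√((2*3/1)² + 25) = 28*√((2*3*1)² + 25) = 28*√(6² + 25) = 28*√(36 + 25) = 28*√61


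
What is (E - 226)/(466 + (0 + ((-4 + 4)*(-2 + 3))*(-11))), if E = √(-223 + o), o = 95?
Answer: -113/233 + 4*I*√2/233 ≈ -0.48498 + 0.024278*I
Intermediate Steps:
E = 8*I*√2 (E = √(-223 + 95) = √(-128) = 8*I*√2 ≈ 11.314*I)
(E - 226)/(466 + (0 + ((-4 + 4)*(-2 + 3))*(-11))) = (8*I*√2 - 226)/(466 + (0 + ((-4 + 4)*(-2 + 3))*(-11))) = (-226 + 8*I*√2)/(466 + (0 + (0*1)*(-11))) = (-226 + 8*I*√2)/(466 + (0 + 0*(-11))) = (-226 + 8*I*√2)/(466 + (0 + 0)) = (-226 + 8*I*√2)/(466 + 0) = (-226 + 8*I*√2)/466 = (-226 + 8*I*√2)*(1/466) = -113/233 + 4*I*√2/233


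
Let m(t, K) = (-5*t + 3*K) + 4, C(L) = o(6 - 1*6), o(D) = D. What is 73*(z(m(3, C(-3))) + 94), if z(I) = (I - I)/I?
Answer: 6862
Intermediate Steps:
C(L) = 0 (C(L) = 6 - 1*6 = 6 - 6 = 0)
m(t, K) = 4 - 5*t + 3*K
z(I) = 0 (z(I) = 0/I = 0)
73*(z(m(3, C(-3))) + 94) = 73*(0 + 94) = 73*94 = 6862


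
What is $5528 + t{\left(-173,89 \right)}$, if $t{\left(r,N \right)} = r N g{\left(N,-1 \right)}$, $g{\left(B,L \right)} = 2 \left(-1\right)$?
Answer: $36322$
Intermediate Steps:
$g{\left(B,L \right)} = -2$
$t{\left(r,N \right)} = - 2 N r$ ($t{\left(r,N \right)} = r N \left(-2\right) = N r \left(-2\right) = - 2 N r$)
$5528 + t{\left(-173,89 \right)} = 5528 - 178 \left(-173\right) = 5528 + 30794 = 36322$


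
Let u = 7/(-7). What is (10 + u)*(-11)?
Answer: -99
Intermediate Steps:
u = -1 (u = 7*(-⅐) = -1)
(10 + u)*(-11) = (10 - 1)*(-11) = 9*(-11) = -99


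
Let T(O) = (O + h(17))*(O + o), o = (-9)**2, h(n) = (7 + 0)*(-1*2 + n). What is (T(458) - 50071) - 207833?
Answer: 45553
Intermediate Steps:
h(n) = -14 + 7*n (h(n) = 7*(-2 + n) = -14 + 7*n)
o = 81
T(O) = (81 + O)*(105 + O) (T(O) = (O + (-14 + 7*17))*(O + 81) = (O + (-14 + 119))*(81 + O) = (O + 105)*(81 + O) = (105 + O)*(81 + O) = (81 + O)*(105 + O))
(T(458) - 50071) - 207833 = ((8505 + 458**2 + 186*458) - 50071) - 207833 = ((8505 + 209764 + 85188) - 50071) - 207833 = (303457 - 50071) - 207833 = 253386 - 207833 = 45553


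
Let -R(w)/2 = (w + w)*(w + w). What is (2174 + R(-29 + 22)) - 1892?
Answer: -110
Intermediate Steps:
R(w) = -8*w**2 (R(w) = -2*(w + w)*(w + w) = -2*2*w*2*w = -8*w**2)
(2174 + R(-29 + 22)) - 1892 = (2174 - 8*(-29 + 22)**2) - 1892 = (2174 - 8*(-7)**2) - 1892 = (2174 - 8*49) - 1892 = (2174 - 392) - 1892 = 1782 - 1892 = -110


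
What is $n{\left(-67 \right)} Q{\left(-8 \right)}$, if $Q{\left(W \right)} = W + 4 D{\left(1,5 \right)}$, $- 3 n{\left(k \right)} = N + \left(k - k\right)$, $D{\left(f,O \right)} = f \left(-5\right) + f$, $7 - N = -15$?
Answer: $176$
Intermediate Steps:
$N = 22$ ($N = 7 - -15 = 7 + 15 = 22$)
$D{\left(f,O \right)} = - 4 f$ ($D{\left(f,O \right)} = - 5 f + f = - 4 f$)
$n{\left(k \right)} = - \frac{22}{3}$ ($n{\left(k \right)} = - \frac{22 + \left(k - k\right)}{3} = - \frac{22 + 0}{3} = \left(- \frac{1}{3}\right) 22 = - \frac{22}{3}$)
$Q{\left(W \right)} = -16 + W$ ($Q{\left(W \right)} = W + 4 \left(\left(-4\right) 1\right) = W + 4 \left(-4\right) = W - 16 = -16 + W$)
$n{\left(-67 \right)} Q{\left(-8 \right)} = - \frac{22 \left(-16 - 8\right)}{3} = \left(- \frac{22}{3}\right) \left(-24\right) = 176$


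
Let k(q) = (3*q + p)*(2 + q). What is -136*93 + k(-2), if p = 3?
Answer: -12648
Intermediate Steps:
k(q) = (2 + q)*(3 + 3*q) (k(q) = (3*q + 3)*(2 + q) = (3 + 3*q)*(2 + q) = (2 + q)*(3 + 3*q))
-136*93 + k(-2) = -136*93 + (6 + 3*(-2)² + 9*(-2)) = -12648 + (6 + 3*4 - 18) = -12648 + (6 + 12 - 18) = -12648 + 0 = -12648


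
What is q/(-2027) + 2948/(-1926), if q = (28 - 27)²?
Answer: -2988761/1952001 ≈ -1.5311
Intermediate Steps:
q = 1 (q = 1² = 1)
q/(-2027) + 2948/(-1926) = 1/(-2027) + 2948/(-1926) = 1*(-1/2027) + 2948*(-1/1926) = -1/2027 - 1474/963 = -2988761/1952001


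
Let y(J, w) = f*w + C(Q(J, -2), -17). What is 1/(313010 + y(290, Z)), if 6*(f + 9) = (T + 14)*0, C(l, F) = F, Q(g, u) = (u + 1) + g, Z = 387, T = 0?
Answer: 1/309510 ≈ 3.2309e-6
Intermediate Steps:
Q(g, u) = 1 + g + u (Q(g, u) = (1 + u) + g = 1 + g + u)
f = -9 (f = -9 + ((0 + 14)*0)/6 = -9 + (14*0)/6 = -9 + (1/6)*0 = -9 + 0 = -9)
y(J, w) = -17 - 9*w (y(J, w) = -9*w - 17 = -17 - 9*w)
1/(313010 + y(290, Z)) = 1/(313010 + (-17 - 9*387)) = 1/(313010 + (-17 - 3483)) = 1/(313010 - 3500) = 1/309510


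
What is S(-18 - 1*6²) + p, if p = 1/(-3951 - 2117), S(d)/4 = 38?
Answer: 922335/6068 ≈ 152.00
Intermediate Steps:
S(d) = 152 (S(d) = 4*38 = 152)
p = -1/6068 (p = 1/(-6068) = -1/6068 ≈ -0.00016480)
S(-18 - 1*6²) + p = 152 - 1/6068 = 922335/6068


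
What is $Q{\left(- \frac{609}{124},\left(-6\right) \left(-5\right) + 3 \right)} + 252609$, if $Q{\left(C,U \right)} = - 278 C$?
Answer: $\frac{15746409}{62} \approx 2.5397 \cdot 10^{5}$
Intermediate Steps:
$Q{\left(- \frac{609}{124},\left(-6\right) \left(-5\right) + 3 \right)} + 252609 = - 278 \left(- \frac{609}{124}\right) + 252609 = - 278 \left(\left(-609\right) \frac{1}{124}\right) + 252609 = \left(-278\right) \left(- \frac{609}{124}\right) + 252609 = \frac{84651}{62} + 252609 = \frac{15746409}{62}$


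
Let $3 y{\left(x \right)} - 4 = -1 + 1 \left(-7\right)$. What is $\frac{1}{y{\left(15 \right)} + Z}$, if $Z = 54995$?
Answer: $\frac{3}{164981} \approx 1.8184 \cdot 10^{-5}$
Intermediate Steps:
$y{\left(x \right)} = - \frac{4}{3}$ ($y{\left(x \right)} = \frac{4}{3} + \frac{-1 + 1 \left(-7\right)}{3} = \frac{4}{3} + \frac{-1 - 7}{3} = \frac{4}{3} + \frac{1}{3} \left(-8\right) = \frac{4}{3} - \frac{8}{3} = - \frac{4}{3}$)
$\frac{1}{y{\left(15 \right)} + Z} = \frac{1}{- \frac{4}{3} + 54995} = \frac{1}{\frac{164981}{3}} = \frac{3}{164981}$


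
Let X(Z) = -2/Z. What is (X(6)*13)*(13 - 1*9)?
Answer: -52/3 ≈ -17.333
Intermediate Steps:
(X(6)*13)*(13 - 1*9) = (-2/6*13)*(13 - 1*9) = (-2*⅙*13)*(13 - 9) = -⅓*13*4 = -13/3*4 = -52/3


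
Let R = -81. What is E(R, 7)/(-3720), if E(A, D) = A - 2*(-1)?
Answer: 79/3720 ≈ 0.021237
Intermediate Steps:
E(A, D) = 2 + A (E(A, D) = A + 2 = 2 + A)
E(R, 7)/(-3720) = (2 - 81)/(-3720) = -79*(-1/3720) = 79/3720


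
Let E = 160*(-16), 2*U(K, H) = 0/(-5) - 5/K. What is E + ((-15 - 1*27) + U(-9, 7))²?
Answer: -265439/324 ≈ -819.26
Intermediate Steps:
U(K, H) = -5/(2*K) (U(K, H) = (0/(-5) - 5/K)/2 = (0*(-⅕) - 5/K)/2 = (0 - 5/K)/2 = (-5/K)/2 = -5/(2*K))
E = -2560
E + ((-15 - 1*27) + U(-9, 7))² = -2560 + ((-15 - 1*27) - 5/2/(-9))² = -2560 + ((-15 - 27) - 5/2*(-⅑))² = -2560 + (-42 + 5/18)² = -2560 + (-751/18)² = -2560 + 564001/324 = -265439/324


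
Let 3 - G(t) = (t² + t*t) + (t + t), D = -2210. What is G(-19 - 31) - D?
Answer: -2687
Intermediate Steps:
G(t) = 3 - 2*t - 2*t² (G(t) = 3 - ((t² + t*t) + (t + t)) = 3 - ((t² + t²) + 2*t) = 3 - (2*t² + 2*t) = 3 - (2*t + 2*t²) = 3 + (-2*t - 2*t²) = 3 - 2*t - 2*t²)
G(-19 - 31) - D = (3 - 2*(-19 - 31) - 2*(-19 - 31)²) - 1*(-2210) = (3 - 2*(-50) - 2*(-50)²) + 2210 = (3 + 100 - 2*2500) + 2210 = (3 + 100 - 5000) + 2210 = -4897 + 2210 = -2687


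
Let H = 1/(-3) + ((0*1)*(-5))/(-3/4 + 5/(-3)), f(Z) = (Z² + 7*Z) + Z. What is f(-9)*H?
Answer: -3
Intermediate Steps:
f(Z) = Z² + 8*Z
H = -⅓ (H = 1*(-⅓) + (0*(-5))/(-3*¼ + 5*(-⅓)) = -⅓ + 0/(-¾ - 5/3) = -⅓ + 0/(-29/12) = -⅓ + 0*(-12/29) = -⅓ + 0 = -⅓ ≈ -0.33333)
f(-9)*H = -9*(8 - 9)*(-⅓) = -9*(-1)*(-⅓) = 9*(-⅓) = -3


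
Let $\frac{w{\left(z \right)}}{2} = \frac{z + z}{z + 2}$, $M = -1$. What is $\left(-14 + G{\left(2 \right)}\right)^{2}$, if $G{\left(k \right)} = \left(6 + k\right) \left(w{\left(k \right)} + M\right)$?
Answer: $36$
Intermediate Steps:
$w{\left(z \right)} = \frac{4 z}{2 + z}$ ($w{\left(z \right)} = 2 \frac{z + z}{z + 2} = 2 \frac{2 z}{2 + z} = \frac{4 z}{2 + z}$)
$G{\left(k \right)} = \left(-1 + \frac{4 k}{2 + k}\right) \left(6 + k\right)$ ($G{\left(k \right)} = \left(6 + k\right) \left(\frac{4 k}{2 + k} - 1\right) = \left(6 + k\right) \left(-1 + \frac{4 k}{2 + k}\right) = \left(-1 + \frac{4 k}{2 + k}\right) \left(6 + k\right)$)
$\left(-14 + G{\left(2 \right)}\right)^{2} = \left(-14 + \frac{-12 + 3 \cdot 2^{2} + 16 \cdot 2}{2 + 2}\right)^{2} = \left(-14 + \frac{-12 + 3 \cdot 4 + 32}{4}\right)^{2} = \left(-14 + \frac{-12 + 12 + 32}{4}\right)^{2} = \left(-14 + \frac{1}{4} \cdot 32\right)^{2} = \left(-14 + 8\right)^{2} = \left(-6\right)^{2} = 36$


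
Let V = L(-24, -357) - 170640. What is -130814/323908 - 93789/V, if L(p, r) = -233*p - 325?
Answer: 25875455/158478218 ≈ 0.16327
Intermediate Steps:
L(p, r) = -325 - 233*p
V = -165373 (V = (-325 - 233*(-24)) - 170640 = (-325 + 5592) - 170640 = 5267 - 170640 = -165373)
-130814/323908 - 93789/V = -130814/323908 - 93789/(-165373) = -130814*1/323908 - 93789*(-1/165373) = -65407/161954 + 93789/165373 = 25875455/158478218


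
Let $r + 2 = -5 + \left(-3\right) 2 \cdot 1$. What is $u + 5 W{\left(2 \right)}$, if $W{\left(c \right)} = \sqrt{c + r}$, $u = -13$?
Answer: $-13 + 5 i \sqrt{11} \approx -13.0 + 16.583 i$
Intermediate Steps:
$r = -13$ ($r = -2 + \left(-5 + \left(-3\right) 2 \cdot 1\right) = -2 - 11 = -13$)
$W{\left(c \right)} = \sqrt{-13 + c}$ ($W{\left(c \right)} = \sqrt{c - 13} = \sqrt{-13 + c}$)
$u + 5 W{\left(2 \right)} = -13 + 5 \sqrt{-13 + 2} = -13 + 5 \sqrt{-11} = -13 + 5 i \sqrt{11}$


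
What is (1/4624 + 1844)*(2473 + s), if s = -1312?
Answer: 9899448777/4624 ≈ 2.1409e+6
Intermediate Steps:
(1/4624 + 1844)*(2473 + s) = (1/4624 + 1844)*(2473 - 1312) = (1/4624 + 1844)*1161 = (8526657/4624)*1161 = 9899448777/4624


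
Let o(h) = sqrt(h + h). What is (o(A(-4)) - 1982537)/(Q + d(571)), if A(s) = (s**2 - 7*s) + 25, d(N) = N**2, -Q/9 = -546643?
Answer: -1982537/5245828 + sqrt(138)/5245828 ≈ -0.37792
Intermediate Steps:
Q = 4919787 (Q = -9*(-546643) = 4919787)
A(s) = 25 + s**2 - 7*s
o(h) = sqrt(2)*sqrt(h) (o(h) = sqrt(2*h) = sqrt(2)*sqrt(h))
(o(A(-4)) - 1982537)/(Q + d(571)) = (sqrt(2)*sqrt(25 + (-4)**2 - 7*(-4)) - 1982537)/(4919787 + 571**2) = (sqrt(2)*sqrt(25 + 16 + 28) - 1982537)/(4919787 + 326041) = (sqrt(2)*sqrt(69) - 1982537)/5245828 = (sqrt(138) - 1982537)*(1/5245828) = (-1982537 + sqrt(138))*(1/5245828) = -1982537/5245828 + sqrt(138)/5245828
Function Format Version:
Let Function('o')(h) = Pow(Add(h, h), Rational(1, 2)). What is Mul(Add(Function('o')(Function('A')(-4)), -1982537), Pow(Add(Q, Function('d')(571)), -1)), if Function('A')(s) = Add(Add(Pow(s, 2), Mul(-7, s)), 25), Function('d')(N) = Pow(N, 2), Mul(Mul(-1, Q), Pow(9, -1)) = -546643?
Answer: Add(Rational(-1982537, 5245828), Mul(Rational(1, 5245828), Pow(138, Rational(1, 2)))) ≈ -0.37792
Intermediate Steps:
Q = 4919787 (Q = Mul(-9, -546643) = 4919787)
Function('A')(s) = Add(25, Pow(s, 2), Mul(-7, s))
Function('o')(h) = Mul(Pow(2, Rational(1, 2)), Pow(h, Rational(1, 2))) (Function('o')(h) = Pow(Mul(2, h), Rational(1, 2)) = Mul(Pow(2, Rational(1, 2)), Pow(h, Rational(1, 2))))
Mul(Add(Function('o')(Function('A')(-4)), -1982537), Pow(Add(Q, Function('d')(571)), -1)) = Mul(Add(Mul(Pow(2, Rational(1, 2)), Pow(Add(25, Pow(-4, 2), Mul(-7, -4)), Rational(1, 2))), -1982537), Pow(Add(4919787, Pow(571, 2)), -1)) = Mul(Add(Mul(Pow(2, Rational(1, 2)), Pow(Add(25, 16, 28), Rational(1, 2))), -1982537), Pow(Add(4919787, 326041), -1)) = Mul(Add(Mul(Pow(2, Rational(1, 2)), Pow(69, Rational(1, 2))), -1982537), Pow(5245828, -1)) = Mul(Add(Pow(138, Rational(1, 2)), -1982537), Rational(1, 5245828)) = Mul(Add(-1982537, Pow(138, Rational(1, 2))), Rational(1, 5245828)) = Add(Rational(-1982537, 5245828), Mul(Rational(1, 5245828), Pow(138, Rational(1, 2))))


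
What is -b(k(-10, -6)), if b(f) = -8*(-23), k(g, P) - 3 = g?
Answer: -184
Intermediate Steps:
k(g, P) = 3 + g
b(f) = 184
-b(k(-10, -6)) = -1*184 = -184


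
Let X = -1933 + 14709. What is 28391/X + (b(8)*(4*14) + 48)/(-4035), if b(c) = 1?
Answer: 113228981/51551160 ≈ 2.1964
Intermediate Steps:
X = 12776
28391/X + (b(8)*(4*14) + 48)/(-4035) = 28391/12776 + (1*(4*14) + 48)/(-4035) = 28391*(1/12776) + (1*56 + 48)*(-1/4035) = 28391/12776 + (56 + 48)*(-1/4035) = 28391/12776 + 104*(-1/4035) = 28391/12776 - 104/4035 = 113228981/51551160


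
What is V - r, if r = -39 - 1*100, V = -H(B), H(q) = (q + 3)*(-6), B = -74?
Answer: -287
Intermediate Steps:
H(q) = -18 - 6*q (H(q) = (3 + q)*(-6) = -18 - 6*q)
V = -426 (V = -(-18 - 6*(-74)) = -(-18 + 444) = -1*426 = -426)
r = -139 (r = -39 - 100 = -139)
V - r = -426 - 1*(-139) = -426 + 139 = -287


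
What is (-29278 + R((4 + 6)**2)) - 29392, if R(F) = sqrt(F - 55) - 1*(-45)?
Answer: -58625 + 3*sqrt(5) ≈ -58618.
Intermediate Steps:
R(F) = 45 + sqrt(-55 + F) (R(F) = sqrt(-55 + F) + 45 = 45 + sqrt(-55 + F))
(-29278 + R((4 + 6)**2)) - 29392 = (-29278 + (45 + sqrt(-55 + (4 + 6)**2))) - 29392 = (-29278 + (45 + sqrt(-55 + 10**2))) - 29392 = (-29278 + (45 + sqrt(-55 + 100))) - 29392 = (-29278 + (45 + sqrt(45))) - 29392 = (-29278 + (45 + 3*sqrt(5))) - 29392 = (-29233 + 3*sqrt(5)) - 29392 = -58625 + 3*sqrt(5)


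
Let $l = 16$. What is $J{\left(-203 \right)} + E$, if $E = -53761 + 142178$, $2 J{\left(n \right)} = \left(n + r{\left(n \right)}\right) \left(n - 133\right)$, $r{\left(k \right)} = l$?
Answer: $119833$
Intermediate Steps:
$r{\left(k \right)} = 16$
$J{\left(n \right)} = \frac{\left(-133 + n\right) \left(16 + n\right)}{2}$ ($J{\left(n \right)} = \frac{\left(n + 16\right) \left(n - 133\right)}{2} = \frac{\left(16 + n\right) \left(-133 + n\right)}{2} = \frac{\left(-133 + n\right) \left(16 + n\right)}{2}$)
$E = 88417$
$J{\left(-203 \right)} + E = \left(-1064 + \frac{\left(-203\right)^{2}}{2} - - \frac{23751}{2}\right) + 88417 = \left(-1064 + \frac{1}{2} \cdot 41209 + \frac{23751}{2}\right) + 88417 = \left(-1064 + \frac{41209}{2} + \frac{23751}{2}\right) + 88417 = 31416 + 88417 = 119833$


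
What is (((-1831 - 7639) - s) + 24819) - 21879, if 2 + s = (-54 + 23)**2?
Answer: -7489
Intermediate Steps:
s = 959 (s = -2 + (-54 + 23)**2 = -2 + (-31)**2 = -2 + 961 = 959)
(((-1831 - 7639) - s) + 24819) - 21879 = (((-1831 - 7639) - 1*959) + 24819) - 21879 = ((-9470 - 959) + 24819) - 21879 = (-10429 + 24819) - 21879 = 14390 - 21879 = -7489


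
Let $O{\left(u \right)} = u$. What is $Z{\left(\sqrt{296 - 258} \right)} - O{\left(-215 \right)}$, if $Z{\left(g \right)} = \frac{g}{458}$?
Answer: $215 + \frac{\sqrt{38}}{458} \approx 215.01$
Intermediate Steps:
$Z{\left(g \right)} = \frac{g}{458}$ ($Z{\left(g \right)} = g \frac{1}{458} = \frac{g}{458}$)
$Z{\left(\sqrt{296 - 258} \right)} - O{\left(-215 \right)} = \frac{\sqrt{296 - 258}}{458} - -215 = \frac{\sqrt{38}}{458} + 215 = 215 + \frac{\sqrt{38}}{458}$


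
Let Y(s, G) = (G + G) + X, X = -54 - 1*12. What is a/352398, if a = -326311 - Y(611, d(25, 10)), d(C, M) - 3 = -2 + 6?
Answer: -108753/117466 ≈ -0.92583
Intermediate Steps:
X = -66 (X = -54 - 12 = -66)
d(C, M) = 7 (d(C, M) = 3 + (-2 + 6) = 3 + 4 = 7)
Y(s, G) = -66 + 2*G (Y(s, G) = (G + G) - 66 = 2*G - 66 = -66 + 2*G)
a = -326259 (a = -326311 - (-66 + 2*7) = -326311 - (-66 + 14) = -326311 - 1*(-52) = -326311 + 52 = -326259)
a/352398 = -326259/352398 = -326259*1/352398 = -108753/117466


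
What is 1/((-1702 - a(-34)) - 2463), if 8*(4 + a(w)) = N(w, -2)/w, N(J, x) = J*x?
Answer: -4/16643 ≈ -0.00024034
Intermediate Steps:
a(w) = -17/4 (a(w) = -4 + ((w*(-2))/w)/8 = -4 + ((-2*w)/w)/8 = -4 + (1/8)*(-2) = -4 - 1/4 = -17/4)
1/((-1702 - a(-34)) - 2463) = 1/((-1702 - 1*(-17/4)) - 2463) = 1/((-1702 + 17/4) - 2463) = 1/(-6791/4 - 2463) = 1/(-16643/4) = -4/16643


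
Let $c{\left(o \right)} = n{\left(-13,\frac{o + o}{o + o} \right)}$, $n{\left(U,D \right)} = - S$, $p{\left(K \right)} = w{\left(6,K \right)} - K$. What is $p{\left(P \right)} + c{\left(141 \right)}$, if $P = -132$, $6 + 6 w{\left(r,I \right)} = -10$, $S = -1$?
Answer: $\frac{391}{3} \approx 130.33$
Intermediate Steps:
$w{\left(r,I \right)} = - \frac{8}{3}$ ($w{\left(r,I \right)} = -1 + \frac{1}{6} \left(-10\right) = -1 - \frac{5}{3} = - \frac{8}{3}$)
$p{\left(K \right)} = - \frac{8}{3} - K$
$n{\left(U,D \right)} = 1$ ($n{\left(U,D \right)} = \left(-1\right) \left(-1\right) = 1$)
$c{\left(o \right)} = 1$
$p{\left(P \right)} + c{\left(141 \right)} = \left(- \frac{8}{3} - -132\right) + 1 = \left(- \frac{8}{3} + 132\right) + 1 = \frac{388}{3} + 1 = \frac{391}{3}$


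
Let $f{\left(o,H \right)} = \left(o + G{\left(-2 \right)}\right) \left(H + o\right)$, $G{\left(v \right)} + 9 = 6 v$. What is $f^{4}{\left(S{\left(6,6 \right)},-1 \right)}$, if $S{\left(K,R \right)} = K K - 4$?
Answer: $13521270961$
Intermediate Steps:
$G{\left(v \right)} = -9 + 6 v$
$S{\left(K,R \right)} = -4 + K^{2}$ ($S{\left(K,R \right)} = K^{2} - 4 = -4 + K^{2}$)
$f{\left(o,H \right)} = \left(-21 + o\right) \left(H + o\right)$ ($f{\left(o,H \right)} = \left(o + \left(-9 + 6 \left(-2\right)\right)\right) \left(H + o\right) = \left(o - 21\right) \left(H + o\right) = \left(-21 + o\right) \left(H + o\right)$)
$f^{4}{\left(S{\left(6,6 \right)},-1 \right)} = \left(\left(-4 + 6^{2}\right)^{2} - -21 - 21 \left(-4 + 6^{2}\right) - \left(-4 + 6^{2}\right)\right)^{4} = \left(\left(-4 + 36\right)^{2} + 21 - 21 \left(-4 + 36\right) - \left(-4 + 36\right)\right)^{4} = \left(32^{2} + 21 - 672 - 32\right)^{4} = \left(1024 + 21 - 672 - 32\right)^{4} = 341^{4} = 13521270961$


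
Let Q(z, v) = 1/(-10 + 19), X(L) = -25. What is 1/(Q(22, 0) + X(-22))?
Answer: -9/224 ≈ -0.040179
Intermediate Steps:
Q(z, v) = ⅑ (Q(z, v) = 1/9 = ⅑)
1/(Q(22, 0) + X(-22)) = 1/(⅑ - 25) = 1/(-224/9) = -9/224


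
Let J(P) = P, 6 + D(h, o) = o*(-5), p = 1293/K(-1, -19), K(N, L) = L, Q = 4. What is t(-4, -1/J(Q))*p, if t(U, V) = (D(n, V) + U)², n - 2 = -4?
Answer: -1583925/304 ≈ -5210.3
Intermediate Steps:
p = -1293/19 (p = 1293/(-19) = 1293*(-1/19) = -1293/19 ≈ -68.053)
n = -2 (n = 2 - 4 = -2)
D(h, o) = -6 - 5*o (D(h, o) = -6 + o*(-5) = -6 - 5*o)
t(U, V) = (-6 + U - 5*V)² (t(U, V) = ((-6 - 5*V) + U)² = (-6 + U - 5*V)²)
t(-4, -1/J(Q))*p = (6 - 1*(-4) + 5*(-1/4))²*(-1293/19) = (6 + 4 + 5*(-1*¼))²*(-1293/19) = (6 + 4 + 5*(-¼))²*(-1293/19) = (6 + 4 - 5/4)²*(-1293/19) = (35/4)²*(-1293/19) = (1225/16)*(-1293/19) = -1583925/304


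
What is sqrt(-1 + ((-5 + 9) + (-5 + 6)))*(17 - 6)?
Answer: 22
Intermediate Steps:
sqrt(-1 + ((-5 + 9) + (-5 + 6)))*(17 - 6) = sqrt(-1 + (4 + 1))*11 = sqrt(-1 + 5)*11 = sqrt(4)*11 = 2*11 = 22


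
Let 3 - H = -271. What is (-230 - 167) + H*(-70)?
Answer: -19577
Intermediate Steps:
H = 274 (H = 3 - 1*(-271) = 3 + 271 = 274)
(-230 - 167) + H*(-70) = (-230 - 167) + 274*(-70) = -397 - 19180 = -19577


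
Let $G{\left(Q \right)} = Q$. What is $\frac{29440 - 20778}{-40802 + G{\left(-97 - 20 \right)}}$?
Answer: $- \frac{8662}{40919} \approx -0.21169$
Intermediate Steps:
$\frac{29440 - 20778}{-40802 + G{\left(-97 - 20 \right)}} = \frac{29440 - 20778}{-40802 - 117} = \frac{8662}{-40802 - 117} = \frac{8662}{-40919} = 8662 \left(- \frac{1}{40919}\right) = - \frac{8662}{40919}$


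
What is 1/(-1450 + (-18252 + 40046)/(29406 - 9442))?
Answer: -9982/14463003 ≈ -0.00069018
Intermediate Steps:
1/(-1450 + (-18252 + 40046)/(29406 - 9442)) = 1/(-1450 + 21794/19964) = 1/(-1450 + 21794*(1/19964)) = 1/(-1450 + 10897/9982) = 1/(-14463003/9982) = -9982/14463003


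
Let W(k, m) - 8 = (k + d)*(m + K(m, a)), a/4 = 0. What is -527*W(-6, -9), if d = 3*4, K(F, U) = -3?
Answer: 33728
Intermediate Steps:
a = 0 (a = 4*0 = 0)
d = 12
W(k, m) = 8 + (-3 + m)*(12 + k) (W(k, m) = 8 + (k + 12)*(m - 3) = 8 + (12 + k)*(-3 + m) = 8 + (-3 + m)*(12 + k))
-527*W(-6, -9) = -527*(-28 - 3*(-6) + 12*(-9) - 6*(-9)) = -527*(-28 + 18 - 108 + 54) = -527*(-64) = 33728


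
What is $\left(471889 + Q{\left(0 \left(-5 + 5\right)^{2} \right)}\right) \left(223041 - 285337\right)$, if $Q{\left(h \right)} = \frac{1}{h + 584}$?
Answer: $- \frac{2145966199299}{73} \approx -2.9397 \cdot 10^{10}$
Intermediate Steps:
$Q{\left(h \right)} = \frac{1}{584 + h}$
$\left(471889 + Q{\left(0 \left(-5 + 5\right)^{2} \right)}\right) \left(223041 - 285337\right) = \left(471889 + \frac{1}{584 + 0 \left(-5 + 5\right)^{2}}\right) \left(223041 - 285337\right) = \left(471889 + \frac{1}{584 + 0 \cdot 0^{2}}\right) \left(-62296\right) = \left(471889 + \frac{1}{584 + 0 \cdot 0}\right) \left(-62296\right) = \left(471889 + \frac{1}{584 + 0}\right) \left(-62296\right) = \left(471889 + \frac{1}{584}\right) \left(-62296\right) = \frac{275583177}{584} \left(-62296\right) = - \frac{2145966199299}{73}$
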